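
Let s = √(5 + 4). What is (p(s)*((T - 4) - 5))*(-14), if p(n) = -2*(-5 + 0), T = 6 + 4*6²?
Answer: -19740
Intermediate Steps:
T = 150 (T = 6 + 4*36 = 6 + 144 = 150)
s = 3 (s = √9 = 3)
p(n) = 10 (p(n) = -2*(-5) = 10)
(p(s)*((T - 4) - 5))*(-14) = (10*((150 - 4) - 5))*(-14) = (10*(146 - 5))*(-14) = (10*141)*(-14) = 1410*(-14) = -19740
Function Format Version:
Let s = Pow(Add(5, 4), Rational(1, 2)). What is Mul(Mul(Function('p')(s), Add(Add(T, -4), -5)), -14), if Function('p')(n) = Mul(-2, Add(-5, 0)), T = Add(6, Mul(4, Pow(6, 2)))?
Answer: -19740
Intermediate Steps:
T = 150 (T = Add(6, Mul(4, 36)) = Add(6, 144) = 150)
s = 3 (s = Pow(9, Rational(1, 2)) = 3)
Function('p')(n) = 10 (Function('p')(n) = Mul(-2, -5) = 10)
Mul(Mul(Function('p')(s), Add(Add(T, -4), -5)), -14) = Mul(Mul(10, Add(Add(150, -4), -5)), -14) = Mul(Mul(10, Add(146, -5)), -14) = Mul(Mul(10, 141), -14) = Mul(1410, -14) = -19740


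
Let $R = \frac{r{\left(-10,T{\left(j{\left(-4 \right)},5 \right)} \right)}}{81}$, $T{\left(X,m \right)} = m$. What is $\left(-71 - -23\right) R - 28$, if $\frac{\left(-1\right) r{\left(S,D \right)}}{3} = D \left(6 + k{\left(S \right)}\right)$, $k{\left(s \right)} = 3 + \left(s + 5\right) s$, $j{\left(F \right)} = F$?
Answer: $\frac{4468}{9} \approx 496.44$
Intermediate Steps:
$k{\left(s \right)} = 3 + s \left(5 + s\right)$ ($k{\left(s \right)} = 3 + \left(5 + s\right) s = 3 + s \left(5 + s\right)$)
$r{\left(S,D \right)} = - 3 D \left(9 + S^{2} + 5 S\right)$ ($r{\left(S,D \right)} = - 3 D \left(6 + \left(3 + S^{2} + 5 S\right)\right) = - 3 D \left(9 + S^{2} + 5 S\right)$)
$R = - \frac{295}{27}$ ($R = \frac{\left(-3\right) 5 \left(9 + \left(-10\right)^{2} + 5 \left(-10\right)\right)}{81} = \left(-3\right) 5 \left(9 + 100 - 50\right) \frac{1}{81} = \left(-3\right) 5 \cdot 59 \cdot \frac{1}{81} = \left(-885\right) \frac{1}{81} = - \frac{295}{27} \approx -10.926$)
$\left(-71 - -23\right) R - 28 = \left(-71 - -23\right) \left(- \frac{295}{27}\right) - 28 = \left(-71 + 23\right) \left(- \frac{295}{27}\right) - 28 = \left(-48\right) \left(- \frac{295}{27}\right) - 28 = \frac{4720}{9} - 28 = \frac{4468}{9}$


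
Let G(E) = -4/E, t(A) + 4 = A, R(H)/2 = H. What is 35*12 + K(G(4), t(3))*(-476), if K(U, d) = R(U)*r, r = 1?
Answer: 1372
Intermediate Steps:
R(H) = 2*H
t(A) = -4 + A
K(U, d) = 2*U (K(U, d) = (2*U)*1 = 2*U)
35*12 + K(G(4), t(3))*(-476) = 35*12 + (2*(-4/4))*(-476) = 420 + (2*(-4*1/4))*(-476) = 420 + (2*(-1))*(-476) = 420 - 2*(-476) = 420 + 952 = 1372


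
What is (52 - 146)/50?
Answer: -47/25 ≈ -1.8800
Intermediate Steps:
(52 - 146)/50 = -94*1/50 = -47/25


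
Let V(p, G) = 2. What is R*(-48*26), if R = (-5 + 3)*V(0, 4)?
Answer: 4992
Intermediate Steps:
R = -4 (R = (-5 + 3)*2 = -2*2 = -4)
R*(-48*26) = -(-192)*26 = -4*(-1248) = 4992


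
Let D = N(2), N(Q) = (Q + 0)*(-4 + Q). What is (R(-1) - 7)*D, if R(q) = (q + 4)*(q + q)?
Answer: 52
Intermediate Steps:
R(q) = 2*q*(4 + q) (R(q) = (4 + q)*(2*q) = 2*q*(4 + q))
N(Q) = Q*(-4 + Q)
D = -4 (D = 2*(-4 + 2) = 2*(-2) = -4)
(R(-1) - 7)*D = (2*(-1)*(4 - 1) - 7)*(-4) = (2*(-1)*3 - 7)*(-4) = (-6 - 7)*(-4) = -13*(-4) = 52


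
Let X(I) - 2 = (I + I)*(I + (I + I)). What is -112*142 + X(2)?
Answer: -15878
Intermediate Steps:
X(I) = 2 + 6*I**2 (X(I) = 2 + (I + I)*(I + (I + I)) = 2 + (2*I)*(I + 2*I) = 2 + (2*I)*(3*I) = 2 + 6*I**2)
-112*142 + X(2) = -112*142 + (2 + 6*2**2) = -15904 + (2 + 6*4) = -15904 + (2 + 24) = -15904 + 26 = -15878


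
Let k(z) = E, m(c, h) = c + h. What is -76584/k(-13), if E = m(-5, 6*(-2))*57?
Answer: 25528/323 ≈ 79.034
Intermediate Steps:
E = -969 (E = (-5 + 6*(-2))*57 = (-5 - 12)*57 = -17*57 = -969)
k(z) = -969
-76584/k(-13) = -76584/(-969) = -76584*(-1/969) = 25528/323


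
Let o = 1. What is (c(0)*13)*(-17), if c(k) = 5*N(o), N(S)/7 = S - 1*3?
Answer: 15470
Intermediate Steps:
N(S) = -21 + 7*S (N(S) = 7*(S - 1*3) = 7*(S - 3) = 7*(-3 + S) = -21 + 7*S)
c(k) = -70 (c(k) = 5*(-21 + 7*1) = 5*(-21 + 7) = 5*(-14) = -70)
(c(0)*13)*(-17) = -70*13*(-17) = -910*(-17) = 15470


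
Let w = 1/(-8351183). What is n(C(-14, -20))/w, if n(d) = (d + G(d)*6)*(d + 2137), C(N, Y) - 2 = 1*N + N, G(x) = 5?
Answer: -70517389252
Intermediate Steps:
C(N, Y) = 2 + 2*N (C(N, Y) = 2 + (1*N + N) = 2 + (N + N) = 2 + 2*N)
n(d) = (30 + d)*(2137 + d) (n(d) = (d + 5*6)*(d + 2137) = (d + 30)*(2137 + d) = (30 + d)*(2137 + d))
w = -1/8351183 ≈ -1.1974e-7
n(C(-14, -20))/w = (64110 + (2 + 2*(-14))² + 2167*(2 + 2*(-14)))/(-1/8351183) = (64110 + (2 - 28)² + 2167*(2 - 28))*(-8351183) = (64110 + (-26)² + 2167*(-26))*(-8351183) = (64110 + 676 - 56342)*(-8351183) = 8444*(-8351183) = -70517389252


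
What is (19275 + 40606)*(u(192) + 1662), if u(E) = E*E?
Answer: 2306975406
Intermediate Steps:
u(E) = E²
(19275 + 40606)*(u(192) + 1662) = (19275 + 40606)*(192² + 1662) = 59881*(36864 + 1662) = 59881*38526 = 2306975406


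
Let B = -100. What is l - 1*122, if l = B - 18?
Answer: -240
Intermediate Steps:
l = -118 (l = -100 - 18 = -118)
l - 1*122 = -118 - 1*122 = -118 - 122 = -240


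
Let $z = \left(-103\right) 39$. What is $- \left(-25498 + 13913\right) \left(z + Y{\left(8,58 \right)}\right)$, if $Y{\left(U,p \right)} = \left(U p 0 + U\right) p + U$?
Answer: $-41068825$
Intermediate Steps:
$z = -4017$
$Y{\left(U,p \right)} = U + U p$ ($Y{\left(U,p \right)} = \left(0 + U\right) p + U = U p + U = U + U p$)
$- \left(-25498 + 13913\right) \left(z + Y{\left(8,58 \right)}\right) = - \left(-25498 + 13913\right) \left(-4017 + 8 \left(1 + 58\right)\right) = - \left(-11585\right) \left(-4017 + 8 \cdot 59\right) = - \left(-11585\right) \left(-4017 + 472\right) = - \left(-11585\right) \left(-3545\right) = \left(-1\right) 41068825 = -41068825$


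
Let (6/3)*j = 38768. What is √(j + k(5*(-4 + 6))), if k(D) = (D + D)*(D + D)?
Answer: 2*√4946 ≈ 140.66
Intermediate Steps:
k(D) = 4*D² (k(D) = (2*D)*(2*D) = 4*D²)
j = 19384 (j = (½)*38768 = 19384)
√(j + k(5*(-4 + 6))) = √(19384 + 4*(5*(-4 + 6))²) = √(19384 + 4*(5*2)²) = √(19384 + 4*10²) = √(19384 + 4*100) = √(19384 + 400) = √19784 = 2*√4946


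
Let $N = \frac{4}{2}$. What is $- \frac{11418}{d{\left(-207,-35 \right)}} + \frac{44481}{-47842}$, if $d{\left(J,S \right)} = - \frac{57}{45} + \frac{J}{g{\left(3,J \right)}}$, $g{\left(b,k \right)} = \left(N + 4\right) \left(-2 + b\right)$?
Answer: $\frac{16340070567}{51334466} \approx 318.31$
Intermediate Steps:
$N = 2$ ($N = 4 \cdot \frac{1}{2} = 2$)
$g{\left(b,k \right)} = -12 + 6 b$ ($g{\left(b,k \right)} = \left(2 + 4\right) \left(-2 + b\right) = 6 \left(-2 + b\right) = -12 + 6 b$)
$d{\left(J,S \right)} = - \frac{19}{15} + \frac{J}{6}$ ($d{\left(J,S \right)} = - \frac{57}{45} + \frac{J}{-12 + 6 \cdot 3} = \left(-57\right) \frac{1}{45} + \frac{J}{-12 + 18} = - \frac{19}{15} + \frac{J}{6}$)
$- \frac{11418}{d{\left(-207,-35 \right)}} + \frac{44481}{-47842} = - \frac{11418}{- \frac{19}{15} + \frac{1}{6} \left(-207\right)} + \frac{44481}{-47842} = - \frac{11418}{- \frac{19}{15} - \frac{69}{2}} + 44481 \left(- \frac{1}{47842}\right) = - \frac{11418}{- \frac{1073}{30}} - \frac{44481}{47842} = \left(-11418\right) \left(- \frac{30}{1073}\right) - \frac{44481}{47842} = \frac{342540}{1073} - \frac{44481}{47842} = \frac{16340070567}{51334466}$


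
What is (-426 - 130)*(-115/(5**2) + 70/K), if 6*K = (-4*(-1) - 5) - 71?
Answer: 87014/15 ≈ 5800.9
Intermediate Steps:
K = -12 (K = ((-4*(-1) - 5) - 71)/6 = ((4 - 5) - 71)/6 = (-1 - 71)/6 = (1/6)*(-72) = -12)
(-426 - 130)*(-115/(5**2) + 70/K) = (-426 - 130)*(-115/(5**2) + 70/(-12)) = -556*(-115/25 + 70*(-1/12)) = -556*(-115*1/25 - 35/6) = -556*(-23/5 - 35/6) = -556*(-313/30) = 87014/15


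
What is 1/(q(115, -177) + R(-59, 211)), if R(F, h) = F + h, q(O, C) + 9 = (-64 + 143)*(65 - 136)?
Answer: -1/5466 ≈ -0.00018295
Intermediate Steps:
q(O, C) = -5618 (q(O, C) = -9 + (-64 + 143)*(65 - 136) = -9 + 79*(-71) = -9 - 5609 = -5618)
1/(q(115, -177) + R(-59, 211)) = 1/(-5618 + (-59 + 211)) = 1/(-5618 + 152) = 1/(-5466) = -1/5466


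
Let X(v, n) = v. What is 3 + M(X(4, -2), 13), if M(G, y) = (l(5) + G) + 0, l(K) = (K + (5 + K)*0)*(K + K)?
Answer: 57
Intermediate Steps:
l(K) = 2*K² (l(K) = (K + 0)*(2*K) = K*(2*K) = 2*K²)
M(G, y) = 50 + G (M(G, y) = (2*5² + G) + 0 = (2*25 + G) + 0 = (50 + G) + 0 = 50 + G)
3 + M(X(4, -2), 13) = 3 + (50 + 4) = 3 + 54 = 57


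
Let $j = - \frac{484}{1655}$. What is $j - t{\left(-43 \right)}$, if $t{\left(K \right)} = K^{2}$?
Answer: $- \frac{3060579}{1655} \approx -1849.3$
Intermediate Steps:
$j = - \frac{484}{1655}$ ($j = \left(-484\right) \frac{1}{1655} = - \frac{484}{1655} \approx -0.29245$)
$j - t{\left(-43 \right)} = - \frac{484}{1655} - \left(-43\right)^{2} = - \frac{484}{1655} - 1849 = - \frac{3060579}{1655}$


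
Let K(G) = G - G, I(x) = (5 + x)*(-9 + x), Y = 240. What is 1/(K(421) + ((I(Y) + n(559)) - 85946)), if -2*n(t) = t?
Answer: -2/59261 ≈ -3.3749e-5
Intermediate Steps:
n(t) = -t/2
I(x) = (-9 + x)*(5 + x)
K(G) = 0
1/(K(421) + ((I(Y) + n(559)) - 85946)) = 1/(0 + (((-45 + 240**2 - 4*240) - 1/2*559) - 85946)) = 1/(0 + (((-45 + 57600 - 960) - 559/2) - 85946)) = 1/(0 + ((56595 - 559/2) - 85946)) = 1/(0 + (112631/2 - 85946)) = 1/(0 - 59261/2) = 1/(-59261/2) = -2/59261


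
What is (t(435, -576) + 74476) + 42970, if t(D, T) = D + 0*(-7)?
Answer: 117881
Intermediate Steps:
t(D, T) = D (t(D, T) = D + 0 = D)
(t(435, -576) + 74476) + 42970 = (435 + 74476) + 42970 = 74911 + 42970 = 117881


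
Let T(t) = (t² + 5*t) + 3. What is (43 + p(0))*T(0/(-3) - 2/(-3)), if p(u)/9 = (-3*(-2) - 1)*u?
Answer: 2623/9 ≈ 291.44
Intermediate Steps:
T(t) = 3 + t² + 5*t
p(u) = 45*u (p(u) = 9*((-3*(-2) - 1)*u) = 9*((6 - 1)*u) = 9*(5*u) = 45*u)
(43 + p(0))*T(0/(-3) - 2/(-3)) = (43 + 45*0)*(3 + (0/(-3) - 2/(-3))² + 5*(0/(-3) - 2/(-3))) = (43 + 0)*(3 + (0*(-⅓) - 2*(-⅓))² + 5*(0*(-⅓) - 2*(-⅓))) = 43*(3 + (0 + ⅔)² + 5*(0 + ⅔)) = 43*(3 + (⅔)² + 5*(⅔)) = 43*(3 + 4/9 + 10/3) = 43*(61/9) = 2623/9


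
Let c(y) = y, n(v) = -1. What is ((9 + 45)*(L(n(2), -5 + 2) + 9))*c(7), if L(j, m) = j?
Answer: 3024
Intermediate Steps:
((9 + 45)*(L(n(2), -5 + 2) + 9))*c(7) = ((9 + 45)*(-1 + 9))*7 = (54*8)*7 = 432*7 = 3024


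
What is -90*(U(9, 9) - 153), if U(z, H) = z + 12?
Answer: 11880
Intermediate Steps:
U(z, H) = 12 + z
-90*(U(9, 9) - 153) = -90*((12 + 9) - 153) = -90*(21 - 153) = -90*(-132) = 11880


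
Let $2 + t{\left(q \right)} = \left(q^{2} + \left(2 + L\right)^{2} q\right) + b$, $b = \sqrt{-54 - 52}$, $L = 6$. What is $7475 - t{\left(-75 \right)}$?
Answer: $6652 - i \sqrt{106} \approx 6652.0 - 10.296 i$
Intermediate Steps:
$b = i \sqrt{106}$ ($b = \sqrt{-106} = i \sqrt{106} \approx 10.296 i$)
$t{\left(q \right)} = -2 + q^{2} + 64 q + i \sqrt{106}$ ($t{\left(q \right)} = -2 + \left(\left(q^{2} + \left(2 + 6\right)^{2} q\right) + i \sqrt{106}\right) = -2 + \left(\left(q^{2} + 8^{2} q\right) + i \sqrt{106}\right) = -2 + \left(\left(q^{2} + 64 q\right) + i \sqrt{106}\right) = -2 + \left(q^{2} + 64 q + i \sqrt{106}\right) = -2 + q^{2} + 64 q + i \sqrt{106}$)
$7475 - t{\left(-75 \right)} = 7475 - \left(-2 + \left(-75\right)^{2} + 64 \left(-75\right) + i \sqrt{106}\right) = 7475 - \left(-2 + 5625 - 4800 + i \sqrt{106}\right) = 7475 - \left(823 + i \sqrt{106}\right) = 6652 - i \sqrt{106}$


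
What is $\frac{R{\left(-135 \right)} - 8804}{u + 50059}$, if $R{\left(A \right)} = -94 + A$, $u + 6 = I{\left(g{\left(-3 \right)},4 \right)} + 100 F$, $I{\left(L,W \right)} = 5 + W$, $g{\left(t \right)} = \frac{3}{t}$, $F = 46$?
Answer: $- \frac{9033}{54662} \approx -0.16525$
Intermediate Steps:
$u = 4603$ ($u = -6 + \left(\left(5 + 4\right) + 100 \cdot 46\right) = -6 + \left(9 + 4600\right) = -6 + 4609 = 4603$)
$\frac{R{\left(-135 \right)} - 8804}{u + 50059} = \frac{\left(-94 - 135\right) - 8804}{4603 + 50059} = \frac{-229 - 8804}{54662} = \left(-9033\right) \frac{1}{54662} = - \frac{9033}{54662}$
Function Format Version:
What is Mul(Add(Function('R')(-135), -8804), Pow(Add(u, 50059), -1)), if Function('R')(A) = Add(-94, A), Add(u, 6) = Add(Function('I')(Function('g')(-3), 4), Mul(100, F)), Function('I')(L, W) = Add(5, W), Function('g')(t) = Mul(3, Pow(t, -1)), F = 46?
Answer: Rational(-9033, 54662) ≈ -0.16525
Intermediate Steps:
u = 4603 (u = Add(-6, Add(Add(5, 4), Mul(100, 46))) = Add(-6, Add(9, 4600)) = Add(-6, 4609) = 4603)
Mul(Add(Function('R')(-135), -8804), Pow(Add(u, 50059), -1)) = Mul(Add(Add(-94, -135), -8804), Pow(Add(4603, 50059), -1)) = Mul(Add(-229, -8804), Pow(54662, -1)) = Mul(-9033, Rational(1, 54662)) = Rational(-9033, 54662)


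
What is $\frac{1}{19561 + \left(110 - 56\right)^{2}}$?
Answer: $\frac{1}{22477} \approx 4.449 \cdot 10^{-5}$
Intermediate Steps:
$\frac{1}{19561 + \left(110 - 56\right)^{2}} = \frac{1}{19561 + 54^{2}} = \frac{1}{19561 + 2916} = \frac{1}{22477}$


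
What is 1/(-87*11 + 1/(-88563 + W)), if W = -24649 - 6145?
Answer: -119357/114224650 ≈ -0.0010449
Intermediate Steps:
W = -30794
1/(-87*11 + 1/(-88563 + W)) = 1/(-87*11 + 1/(-88563 - 30794)) = 1/(-957 + 1/(-119357)) = 1/(-957 - 1/119357) = 1/(-114224650/119357) = -119357/114224650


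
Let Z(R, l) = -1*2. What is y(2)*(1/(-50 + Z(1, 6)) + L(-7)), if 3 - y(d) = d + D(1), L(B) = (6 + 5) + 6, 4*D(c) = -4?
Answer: 883/26 ≈ 33.962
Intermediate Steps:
D(c) = -1 (D(c) = (¼)*(-4) = -1)
L(B) = 17 (L(B) = 11 + 6 = 17)
Z(R, l) = -2
y(d) = 4 - d (y(d) = 3 - (d - 1) = 3 - (-1 + d) = 3 + (1 - d) = 4 - d)
y(2)*(1/(-50 + Z(1, 6)) + L(-7)) = (4 - 1*2)*(1/(-50 - 2) + 17) = (4 - 2)*(1/(-52) + 17) = 2*(-1/52 + 17) = 2*(883/52) = 883/26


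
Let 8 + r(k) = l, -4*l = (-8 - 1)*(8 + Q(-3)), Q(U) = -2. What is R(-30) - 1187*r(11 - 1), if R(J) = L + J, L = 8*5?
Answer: -13037/2 ≈ -6518.5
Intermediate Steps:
L = 40
R(J) = 40 + J
l = 27/2 (l = -(-8 - 1)*(8 - 2)/4 = -(-9)*6/4 = -¼*(-54) = 27/2 ≈ 13.500)
r(k) = 11/2 (r(k) = -8 + 27/2 = 11/2)
R(-30) - 1187*r(11 - 1) = (40 - 30) - 1187*11/2 = 10 - 13057/2 = -13037/2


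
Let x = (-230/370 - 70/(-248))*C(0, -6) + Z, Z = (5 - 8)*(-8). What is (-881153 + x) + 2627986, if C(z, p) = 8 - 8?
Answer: 1746857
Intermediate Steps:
Z = 24 (Z = -3*(-8) = 24)
C(z, p) = 0
x = 24 (x = (-230/370 - 70/(-248))*0 + 24 = (-230*1/370 - 70*(-1/248))*0 + 24 = (-23/37 + 35/124)*0 + 24 = -1557/4588*0 + 24 = 0 + 24 = 24)
(-881153 + x) + 2627986 = (-881153 + 24) + 2627986 = -881129 + 2627986 = 1746857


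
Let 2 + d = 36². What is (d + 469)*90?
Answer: 158670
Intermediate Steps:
d = 1294 (d = -2 + 36² = -2 + 1296 = 1294)
(d + 469)*90 = (1294 + 469)*90 = 1763*90 = 158670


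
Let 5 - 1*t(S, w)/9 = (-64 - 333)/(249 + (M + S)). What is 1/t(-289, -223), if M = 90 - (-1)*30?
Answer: 80/7173 ≈ 0.011153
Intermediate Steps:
M = 120 (M = 90 - 1*(-30) = 90 + 30 = 120)
t(S, w) = 45 + 3573/(369 + S) (t(S, w) = 45 - 9*(-64 - 333)/(249 + (120 + S)) = 45 - (-3573)/(369 + S) = 45 + 3573/(369 + S))
1/t(-289, -223) = 1/(9*(2242 + 5*(-289))/(369 - 289)) = 1/(9*(2242 - 1445)/80) = 1/(9*(1/80)*797) = 1/(7173/80) = 80/7173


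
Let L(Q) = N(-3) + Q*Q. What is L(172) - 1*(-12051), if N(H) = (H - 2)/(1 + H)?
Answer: 83275/2 ≈ 41638.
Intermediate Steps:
N(H) = (-2 + H)/(1 + H)
L(Q) = 5/2 + Q² (L(Q) = (-2 - 3)/(1 - 3) + Q*Q = -5/(-2) + Q² = -½*(-5) + Q² = 5/2 + Q²)
L(172) - 1*(-12051) = (5/2 + 172²) - 1*(-12051) = (5/2 + 29584) + 12051 = 59173/2 + 12051 = 83275/2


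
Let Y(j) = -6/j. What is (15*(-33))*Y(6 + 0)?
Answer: 495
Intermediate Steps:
(15*(-33))*Y(6 + 0) = (15*(-33))*(-6/(6 + 0)) = -(-2970)/6 = -495*(-1) = 495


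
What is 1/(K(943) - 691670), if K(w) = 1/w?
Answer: -943/652244809 ≈ -1.4458e-6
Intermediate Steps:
1/(K(943) - 691670) = 1/(1/943 - 691670) = 1/(-652244809/943) = -943/652244809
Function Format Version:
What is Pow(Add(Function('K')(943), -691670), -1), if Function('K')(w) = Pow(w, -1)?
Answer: Rational(-943, 652244809) ≈ -1.4458e-6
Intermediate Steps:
Pow(Add(Function('K')(943), -691670), -1) = Pow(Add(Pow(943, -1), -691670), -1) = Pow(Add(Rational(1, 943), -691670), -1) = Pow(Rational(-652244809, 943), -1) = Rational(-943, 652244809)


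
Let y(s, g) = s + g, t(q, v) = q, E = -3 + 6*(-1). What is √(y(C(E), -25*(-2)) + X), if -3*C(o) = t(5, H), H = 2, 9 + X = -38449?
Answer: I*√345687/3 ≈ 195.98*I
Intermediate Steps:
X = -38458 (X = -9 - 38449 = -38458)
E = -9 (E = -3 - 6 = -9)
C(o) = -5/3 (C(o) = -⅓*5 = -5/3)
y(s, g) = g + s
√(y(C(E), -25*(-2)) + X) = √((-25*(-2) - 5/3) - 38458) = √((50 - 5/3) - 38458) = √(145/3 - 38458) = √(-115229/3) = I*√345687/3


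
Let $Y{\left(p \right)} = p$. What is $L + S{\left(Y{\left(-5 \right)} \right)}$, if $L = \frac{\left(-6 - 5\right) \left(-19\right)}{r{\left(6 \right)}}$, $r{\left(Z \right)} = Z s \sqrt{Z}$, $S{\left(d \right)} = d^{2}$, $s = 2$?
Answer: $25 + \frac{209 \sqrt{6}}{72} \approx 32.11$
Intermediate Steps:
$r{\left(Z \right)} = 2 Z^{\frac{3}{2}}$ ($r{\left(Z \right)} = Z 2 \sqrt{Z} = 2 Z^{\frac{3}{2}}$)
$L = \frac{209 \sqrt{6}}{72}$ ($L = \frac{\left(-6 - 5\right) \left(-19\right)}{2 \cdot 6^{\frac{3}{2}}} = \frac{\left(-6 - 5\right) \left(-19\right)}{2 \cdot 6 \sqrt{6}} = \frac{\left(-11\right) \left(-19\right)}{12 \sqrt{6}} = 209 \frac{\sqrt{6}}{72} = \frac{209 \sqrt{6}}{72} \approx 7.1103$)
$L + S{\left(Y{\left(-5 \right)} \right)} = \frac{209 \sqrt{6}}{72} + \left(-5\right)^{2} = \frac{209 \sqrt{6}}{72} + 25 = 25 + \frac{209 \sqrt{6}}{72}$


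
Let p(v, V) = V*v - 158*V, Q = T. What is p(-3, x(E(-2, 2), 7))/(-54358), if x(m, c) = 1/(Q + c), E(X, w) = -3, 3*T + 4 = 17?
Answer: 483/1848172 ≈ 0.00026134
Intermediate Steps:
T = 13/3 (T = -4/3 + (⅓)*17 = -4/3 + 17/3 = 13/3 ≈ 4.3333)
Q = 13/3 ≈ 4.3333
x(m, c) = 1/(13/3 + c)
p(v, V) = -158*V + V*v
p(-3, x(E(-2, 2), 7))/(-54358) = ((3/(13 + 3*7))*(-158 - 3))/(-54358) = ((3/(13 + 21))*(-161))*(-1/54358) = ((3/34)*(-161))*(-1/54358) = -483/34*(-1/54358) = 483/1848172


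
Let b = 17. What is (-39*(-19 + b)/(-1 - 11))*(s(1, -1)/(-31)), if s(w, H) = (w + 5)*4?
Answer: 156/31 ≈ 5.0323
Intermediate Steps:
s(w, H) = 20 + 4*w (s(w, H) = (5 + w)*4 = 20 + 4*w)
(-39*(-19 + b)/(-1 - 11))*(s(1, -1)/(-31)) = (-39*(-19 + 17)/(-1 - 11))*((20 + 4*1)/(-31)) = (-(-78)/(-12))*((20 + 4)*(-1/31)) = (-(-78)*(-1)/12)*(24*(-1/31)) = -39*⅙*(-24/31) = -13/2*(-24/31) = 156/31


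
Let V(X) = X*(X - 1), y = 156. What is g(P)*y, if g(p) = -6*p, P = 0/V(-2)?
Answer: 0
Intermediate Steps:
V(X) = X*(-1 + X)
P = 0 (P = 0/((-2*(-1 - 2))) = 0/((-2*(-3))) = 0/6 = 0*(1/6) = 0)
g(P)*y = -6*0*156 = 0*156 = 0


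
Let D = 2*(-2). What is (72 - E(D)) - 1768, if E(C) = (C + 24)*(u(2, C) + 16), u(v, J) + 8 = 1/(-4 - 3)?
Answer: -12972/7 ≈ -1853.1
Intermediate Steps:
u(v, J) = -57/7 (u(v, J) = -8 + 1/(-4 - 3) = -8 + 1/(-7) = -8 - ⅐ = -57/7)
D = -4
E(C) = 1320/7 + 55*C/7 (E(C) = (C + 24)*(-57/7 + 16) = (24 + C)*(55/7) = 1320/7 + 55*C/7)
(72 - E(D)) - 1768 = (72 - (1320/7 + (55/7)*(-4))) - 1768 = (72 - (1320/7 - 220/7)) - 1768 = (72 - 1*1100/7) - 1768 = (72 - 1100/7) - 1768 = -596/7 - 1768 = -12972/7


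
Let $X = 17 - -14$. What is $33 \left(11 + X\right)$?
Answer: $1386$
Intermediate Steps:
$X = 31$ ($X = 17 + 14 = 31$)
$33 \left(11 + X\right) = 33 \left(11 + 31\right) = 33 \cdot 42 = 1386$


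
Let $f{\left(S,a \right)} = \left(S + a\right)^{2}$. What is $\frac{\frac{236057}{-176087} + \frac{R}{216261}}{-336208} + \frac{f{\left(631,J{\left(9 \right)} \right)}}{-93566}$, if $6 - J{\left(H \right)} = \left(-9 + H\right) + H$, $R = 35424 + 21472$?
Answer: $- \frac{2524657714254955868477}{598965230075542936848} \approx -4.215$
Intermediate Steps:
$R = 56896$
$J{\left(H \right)} = 15 - 2 H$ ($J{\left(H \right)} = 6 - \left(\left(-9 + H\right) + H\right) = 6 - \left(-9 + 2 H\right) = 15 - 2 H$)
$\frac{\frac{236057}{-176087} + \frac{R}{216261}}{-336208} + \frac{f{\left(631,J{\left(9 \right)} \right)}}{-93566} = \frac{\frac{236057}{-176087} + \frac{56896}{216261}}{-336208} + \frac{\left(631 + \left(15 - 18\right)\right)^{2}}{-93566} = \left(236057 \left(- \frac{1}{176087}\right) + 56896 \cdot \frac{1}{216261}\right) \left(- \frac{1}{336208}\right) + \left(631 + \left(15 - 18\right)\right)^{2} \left(- \frac{1}{93566}\right) = \left(- \frac{236057}{176087} + \frac{56896}{216261}\right) \left(- \frac{1}{336208}\right) + \left(631 - 3\right)^{2} \left(- \frac{1}{93566}\right) = \left(- \frac{41031276925}{38080750707}\right) \left(- \frac{1}{336208}\right) + 628^{2} \left(- \frac{1}{93566}\right) = \frac{41031276925}{12803053033699056} + 394384 \left(- \frac{1}{93566}\right) = \frac{41031276925}{12803053033699056} - \frac{197192}{46783} = - \frac{2524657714254955868477}{598965230075542936848}$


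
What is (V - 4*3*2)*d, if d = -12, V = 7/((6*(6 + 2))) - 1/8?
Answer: 1151/4 ≈ 287.75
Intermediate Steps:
V = 1/48 (V = 7/((6*8)) - 1*⅛ = 7/48 - ⅛ = 1/48 ≈ 0.020833)
(V - 4*3*2)*d = (1/48 - 4*3*2)*(-12) = (1/48 - 12*2)*(-12) = (1/48 - 24)*(-12) = -1151/48*(-12) = 1151/4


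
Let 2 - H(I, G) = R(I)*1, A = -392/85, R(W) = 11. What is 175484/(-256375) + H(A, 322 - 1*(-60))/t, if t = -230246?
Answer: -40402181689/59029318250 ≈ -0.68444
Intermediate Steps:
A = -392/85 (A = -392*1/85 = -392/85 ≈ -4.6118)
H(I, G) = -9 (H(I, G) = 2 - 11 = -9)
175484/(-256375) + H(A, 322 - 1*(-60))/t = 175484/(-256375) - 9/(-230246) = 175484*(-1/256375) - 9*(-1/230246) = -175484/256375 + 9/230246 = -40402181689/59029318250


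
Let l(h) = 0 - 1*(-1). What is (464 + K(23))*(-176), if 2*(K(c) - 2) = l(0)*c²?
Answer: -128568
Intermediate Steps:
l(h) = 1 (l(h) = 0 + 1 = 1)
K(c) = 2 + c²/2 (K(c) = 2 + (1*c²)/2 = 2 + c²/2)
(464 + K(23))*(-176) = (464 + (2 + (½)*23²))*(-176) = (464 + (2 + (½)*529))*(-176) = (464 + (2 + 529/2))*(-176) = (464 + 533/2)*(-176) = (1461/2)*(-176) = -128568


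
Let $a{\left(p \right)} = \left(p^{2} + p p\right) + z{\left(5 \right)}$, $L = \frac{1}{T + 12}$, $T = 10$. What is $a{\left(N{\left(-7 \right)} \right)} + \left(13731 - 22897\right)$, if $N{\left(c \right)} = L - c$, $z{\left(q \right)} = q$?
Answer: $- \frac{2192937}{242} \approx -9061.7$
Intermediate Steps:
$L = \frac{1}{22}$ ($L = \frac{1}{10 + 12} = \frac{1}{22} \approx 0.045455$)
$N{\left(c \right)} = \frac{1}{22} - c$
$a{\left(p \right)} = 5 + 2 p^{2}$ ($a{\left(p \right)} = \left(p^{2} + p p\right) + 5 = \left(p^{2} + p^{2}\right) + 5 = 2 p^{2} + 5 = 5 + 2 p^{2}$)
$a{\left(N{\left(-7 \right)} \right)} + \left(13731 - 22897\right) = \left(5 + 2 \left(\frac{1}{22} - -7\right)^{2}\right) + \left(13731 - 22897\right) = \left(5 + 2 \left(\frac{1}{22} + 7\right)^{2}\right) + \left(13731 - 22897\right) = \left(5 + 2 \left(\frac{155}{22}\right)^{2}\right) - 9166 = \left(5 + 2 \cdot \frac{24025}{484}\right) - 9166 = \left(5 + \frac{24025}{242}\right) - 9166 = \frac{25235}{242} - 9166 = - \frac{2192937}{242}$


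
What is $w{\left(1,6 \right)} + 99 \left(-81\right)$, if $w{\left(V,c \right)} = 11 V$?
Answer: $-8008$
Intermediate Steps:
$w{\left(1,6 \right)} + 99 \left(-81\right) = 11 \cdot 1 + 99 \left(-81\right) = 11 - 8019 = -8008$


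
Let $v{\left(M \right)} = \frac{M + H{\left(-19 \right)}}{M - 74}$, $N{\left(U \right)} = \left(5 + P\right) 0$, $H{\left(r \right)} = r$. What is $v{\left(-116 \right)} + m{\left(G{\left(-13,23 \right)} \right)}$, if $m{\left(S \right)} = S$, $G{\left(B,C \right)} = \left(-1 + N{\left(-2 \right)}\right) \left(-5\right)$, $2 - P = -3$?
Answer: $\frac{217}{38} \approx 5.7105$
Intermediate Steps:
$P = 5$ ($P = 2 - -3 = 2 + 3 = 5$)
$N{\left(U \right)} = 0$ ($N{\left(U \right)} = \left(5 + 5\right) 0 = 10 \cdot 0 = 0$)
$v{\left(M \right)} = \frac{-19 + M}{-74 + M}$ ($v{\left(M \right)} = \frac{M - 19}{M - 74} = \frac{-19 + M}{-74 + M}$)
$G{\left(B,C \right)} = 5$ ($G{\left(B,C \right)} = \left(-1 + 0\right) \left(-5\right) = \left(-1\right) \left(-5\right) = 5$)
$v{\left(-116 \right)} + m{\left(G{\left(-13,23 \right)} \right)} = \frac{-19 - 116}{-74 - 116} + 5 = \frac{1}{-190} \left(-135\right) + 5 = \left(- \frac{1}{190}\right) \left(-135\right) + 5 = \frac{27}{38} + 5 = \frac{217}{38}$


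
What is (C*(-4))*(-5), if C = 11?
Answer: 220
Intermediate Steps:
(C*(-4))*(-5) = (11*(-4))*(-5) = -44*(-5) = 220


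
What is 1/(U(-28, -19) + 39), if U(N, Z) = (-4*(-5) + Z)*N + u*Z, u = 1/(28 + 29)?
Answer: 3/32 ≈ 0.093750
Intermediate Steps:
u = 1/57 ≈ 0.017544
U(N, Z) = Z/57 + N*(20 + Z) (U(N, Z) = (-4*(-5) + Z)*N + Z/57 = (20 + Z)*N + Z/57 = N*(20 + Z) + Z/57 = Z/57 + N*(20 + Z))
1/(U(-28, -19) + 39) = 1/((20*(-28) + (1/57)*(-19) - 28*(-19)) + 39) = 1/((-560 - ⅓ + 532) + 39) = 1/(-85/3 + 39) = 1/(32/3) = 3/32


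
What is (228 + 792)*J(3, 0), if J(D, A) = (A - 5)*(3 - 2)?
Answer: -5100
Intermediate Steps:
J(D, A) = -5 + A (J(D, A) = (-5 + A)*1 = -5 + A)
(228 + 792)*J(3, 0) = (228 + 792)*(-5 + 0) = 1020*(-5) = -5100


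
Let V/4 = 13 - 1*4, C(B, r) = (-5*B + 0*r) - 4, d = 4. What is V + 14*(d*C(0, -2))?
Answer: -188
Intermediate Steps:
C(B, r) = -4 - 5*B (C(B, r) = (-5*B + 0) - 4 = -5*B - 4 = -4 - 5*B)
V = 36 (V = 4*(13 - 1*4) = 4*(13 - 4) = 4*9 = 36)
V + 14*(d*C(0, -2)) = 36 + 14*(4*(-4 - 5*0)) = 36 + 14*(4*(-4 + 0)) = 36 + 14*(4*(-4)) = 36 + 14*(-16) = 36 - 224 = -188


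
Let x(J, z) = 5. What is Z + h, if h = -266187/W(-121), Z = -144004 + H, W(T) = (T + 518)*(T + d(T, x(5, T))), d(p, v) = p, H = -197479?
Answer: -32807371555/96074 ≈ -3.4148e+5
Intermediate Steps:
W(T) = 2*T*(518 + T) (W(T) = (T + 518)*(T + T) = (518 + T)*(2*T) = 2*T*(518 + T))
Z = -341483 (Z = -144004 - 197479 = -341483)
h = 266187/96074 (h = -266187*(-1/(242*(518 - 121))) = -266187/(2*(-121)*397) = -266187/(-96074) = -266187*(-1/96074) = 266187/96074 ≈ 2.7706)
Z + h = -341483 + 266187/96074 = -32807371555/96074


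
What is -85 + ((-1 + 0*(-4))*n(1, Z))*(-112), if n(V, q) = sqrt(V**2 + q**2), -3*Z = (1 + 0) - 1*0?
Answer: -85 + 112*sqrt(10)/3 ≈ 33.058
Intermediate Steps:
Z = -1/3 (Z = -((1 + 0) - 1*0)/3 = -(1 + 0)/3 = -1/3*1 = -1/3 ≈ -0.33333)
-85 + ((-1 + 0*(-4))*n(1, Z))*(-112) = -85 + ((-1 + 0*(-4))*sqrt(1**2 + (-1/3)**2))*(-112) = -85 + ((-1 + 0)*sqrt(1 + 1/9))*(-112) = -85 - sqrt(10/9)*(-112) = -85 - sqrt(10)/3*(-112) = -85 + 112*sqrt(10)/3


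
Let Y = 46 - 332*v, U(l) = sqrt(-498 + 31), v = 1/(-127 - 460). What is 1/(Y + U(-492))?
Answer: 16045058/908061279 - 344569*I*sqrt(467)/908061279 ≈ 0.01767 - 0.0082001*I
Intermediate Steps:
v = -1/587 (v = 1/(-587) = -1/587 ≈ -0.0017036)
U(l) = I*sqrt(467) (U(l) = sqrt(-467) = I*sqrt(467))
Y = 27334/587 (Y = 46 - 332*(-1/587) = 46 + 332/587 = 27334/587 ≈ 46.566)
1/(Y + U(-492)) = 1/(27334/587 + I*sqrt(467))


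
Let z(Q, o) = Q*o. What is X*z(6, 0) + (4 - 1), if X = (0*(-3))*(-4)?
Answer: 3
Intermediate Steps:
X = 0 (X = 0*(-4) = 0)
X*z(6, 0) + (4 - 1) = 0*(6*0) + (4 - 1) = 0*0 + 3 = 0 + 3 = 3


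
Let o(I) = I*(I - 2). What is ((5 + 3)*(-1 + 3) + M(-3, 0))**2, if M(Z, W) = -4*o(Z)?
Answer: 1936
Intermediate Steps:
o(I) = I*(-2 + I)
M(Z, W) = -4*Z*(-2 + Z)
((5 + 3)*(-1 + 3) + M(-3, 0))**2 = ((5 + 3)*(-1 + 3) + 4*(-3)*(2 - 1*(-3)))**2 = (8*2 + 4*(-3)*(2 + 3))**2 = (16 + 4*(-3)*5)**2 = (16 - 60)**2 = (-44)**2 = 1936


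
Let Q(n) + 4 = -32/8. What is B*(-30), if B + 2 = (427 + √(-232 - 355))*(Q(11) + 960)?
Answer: -12195060 - 28560*I*√587 ≈ -1.2195e+7 - 6.9195e+5*I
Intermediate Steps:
Q(n) = -8 (Q(n) = -4 - 32/8 = -4 - 32*⅛ = -4 - 4 = -8)
B = 406502 + 952*I*√587 (B = -2 + (427 + √(-232 - 355))*(-8 + 960) = -2 + (427 + √(-587))*952 = -2 + (427 + I*√587)*952 = -2 + (406504 + 952*I*√587) = 406502 + 952*I*√587 ≈ 4.065e+5 + 23065.0*I)
B*(-30) = (406502 + 952*I*√587)*(-30) = -12195060 - 28560*I*√587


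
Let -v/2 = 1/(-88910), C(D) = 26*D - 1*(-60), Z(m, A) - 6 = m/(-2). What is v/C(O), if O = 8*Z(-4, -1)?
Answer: 1/76640420 ≈ 1.3048e-8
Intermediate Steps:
Z(m, A) = 6 - m/2 (Z(m, A) = 6 + m/(-2) = 6 + m*(-½) = 6 - m/2)
O = 64 (O = 8*(6 - ½*(-4)) = 8*(6 + 2) = 8*8 = 64)
C(D) = 60 + 26*D (C(D) = 26*D + 60 = 60 + 26*D)
v = 1/44455 (v = -2/(-88910) = -2*(-1/88910) = 1/44455 ≈ 2.2495e-5)
v/C(O) = 1/(44455*(60 + 26*64)) = 1/(44455*(60 + 1664)) = (1/44455)/1724 = (1/44455)*(1/1724) = 1/76640420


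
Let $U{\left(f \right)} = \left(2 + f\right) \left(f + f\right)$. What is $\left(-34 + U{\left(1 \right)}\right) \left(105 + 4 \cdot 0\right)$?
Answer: $-2940$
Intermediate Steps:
$U{\left(f \right)} = 2 f \left(2 + f\right)$ ($U{\left(f \right)} = \left(2 + f\right) 2 f = 2 f \left(2 + f\right)$)
$\left(-34 + U{\left(1 \right)}\right) \left(105 + 4 \cdot 0\right) = \left(-34 + 2 \cdot 1 \left(2 + 1\right)\right) \left(105 + 4 \cdot 0\right) = \left(-34 + 2 \cdot 1 \cdot 3\right) \left(105 + 0\right) = \left(-34 + 6\right) 105 = \left(-28\right) 105 = -2940$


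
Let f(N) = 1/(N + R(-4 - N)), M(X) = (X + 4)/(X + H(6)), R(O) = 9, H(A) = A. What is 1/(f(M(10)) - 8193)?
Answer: -79/647239 ≈ -0.00012206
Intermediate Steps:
M(X) = (4 + X)/(6 + X) (M(X) = (X + 4)/(X + 6) = (4 + X)/(6 + X))
f(N) = 1/(9 + N) (f(N) = 1/(N + 9) = 1/(9 + N))
1/(f(M(10)) - 8193) = 1/(1/(9 + (4 + 10)/(6 + 10)) - 8193) = 1/(1/(9 + 14/16) - 8193) = 1/(1/(9 + (1/16)*14) - 8193) = 1/(1/(9 + 7/8) - 8193) = 1/(1/(79/8) - 8193) = 1/(8/79 - 8193) = 1/(-647239/79) = -79/647239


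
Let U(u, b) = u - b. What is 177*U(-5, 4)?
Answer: -1593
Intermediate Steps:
177*U(-5, 4) = 177*(-5 - 1*4) = 177*(-5 - 4) = 177*(-9) = -1593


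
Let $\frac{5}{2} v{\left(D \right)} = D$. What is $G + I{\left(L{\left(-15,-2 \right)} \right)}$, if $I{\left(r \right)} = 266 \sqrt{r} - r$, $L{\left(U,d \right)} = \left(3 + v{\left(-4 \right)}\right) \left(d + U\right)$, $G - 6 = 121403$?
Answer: $\frac{607164}{5} + \frac{266 i \sqrt{595}}{5} \approx 1.2143 \cdot 10^{5} + 1297.7 i$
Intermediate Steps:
$G = 121409$ ($G = 6 + 121403 = 121409$)
$v{\left(D \right)} = \frac{2 D}{5}$
$L{\left(U,d \right)} = \frac{7 U}{5} + \frac{7 d}{5}$ ($L{\left(U,d \right)} = \left(3 + \frac{2}{5} \left(-4\right)\right) \left(d + U\right) = \left(3 - \frac{8}{5}\right) \left(U + d\right) = \frac{7 \left(U + d\right)}{5} = \frac{7 U}{5} + \frac{7 d}{5}$)
$I{\left(r \right)} = - r + 266 \sqrt{r}$
$G + I{\left(L{\left(-15,-2 \right)} \right)} = 121409 - \left(-21 - \frac{14}{5} - 266 \sqrt{\frac{7}{5} \left(-15\right) + \frac{7}{5} \left(-2\right)}\right) = 121409 + \left(- (-21 - \frac{14}{5}) + 266 \sqrt{-21 - \frac{14}{5}}\right) = 121409 + \left(\left(-1\right) \left(- \frac{119}{5}\right) + 266 \sqrt{- \frac{119}{5}}\right) = 121409 + \left(\frac{119}{5} + 266 \frac{i \sqrt{595}}{5}\right) = 121409 + \left(\frac{119}{5} + \frac{266 i \sqrt{595}}{5}\right) = \frac{607164}{5} + \frac{266 i \sqrt{595}}{5}$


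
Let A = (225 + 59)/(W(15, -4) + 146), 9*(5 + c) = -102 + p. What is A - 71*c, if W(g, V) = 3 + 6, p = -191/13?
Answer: 23165738/18135 ≈ 1277.4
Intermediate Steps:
p = -191/13 (p = -191*1/13 = -191/13 ≈ -14.692)
W(g, V) = 9
c = -2102/117 (c = -5 + (-102 - 191/13)/9 = -5 + (1/9)*(-1517/13) = -5 - 1517/117 = -2102/117 ≈ -17.966)
A = 284/155 (A = (225 + 59)/(9 + 146) = 284/155 ≈ 1.8323)
A - 71*c = 284/155 - 71*(-2102/117) = 284/155 + 149242/117 = 23165738/18135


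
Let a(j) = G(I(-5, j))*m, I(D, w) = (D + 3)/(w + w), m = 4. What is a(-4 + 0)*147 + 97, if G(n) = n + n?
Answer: 391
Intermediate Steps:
I(D, w) = (3 + D)/(2*w) (I(D, w) = (3 + D)/((2*w)) = (3 + D)*(1/(2*w)) = (3 + D)/(2*w))
G(n) = 2*n
a(j) = -8/j (a(j) = (2*((3 - 5)/(2*j)))*4 = (2*((1/2)*(-2)/j))*4 = (2*(-1/j))*4 = -2/j*4 = -8/j)
a(-4 + 0)*147 + 97 = -8/(-4 + 0)*147 + 97 = -8/(-4)*147 + 97 = -8*(-1/4)*147 + 97 = 2*147 + 97 = 294 + 97 = 391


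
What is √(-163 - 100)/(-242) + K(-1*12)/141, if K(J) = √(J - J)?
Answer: -I*√263/242 ≈ -0.067014*I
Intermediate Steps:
K(J) = 0 (K(J) = √0 = 0)
√(-163 - 100)/(-242) + K(-1*12)/141 = √(-163 - 100)/(-242) + 0/141 = √(-263)*(-1/242) + 0*(1/141) = (I*√263)*(-1/242) + 0 = -I*√263/242 + 0 = -I*√263/242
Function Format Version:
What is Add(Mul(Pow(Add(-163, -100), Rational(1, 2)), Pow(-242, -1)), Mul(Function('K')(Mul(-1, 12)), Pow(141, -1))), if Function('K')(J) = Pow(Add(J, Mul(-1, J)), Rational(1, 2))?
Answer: Mul(Rational(-1, 242), I, Pow(263, Rational(1, 2))) ≈ Mul(-0.067014, I)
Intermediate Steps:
Function('K')(J) = 0 (Function('K')(J) = Pow(0, Rational(1, 2)) = 0)
Add(Mul(Pow(Add(-163, -100), Rational(1, 2)), Pow(-242, -1)), Mul(Function('K')(Mul(-1, 12)), Pow(141, -1))) = Add(Mul(Pow(Add(-163, -100), Rational(1, 2)), Pow(-242, -1)), Mul(0, Pow(141, -1))) = Add(Mul(Pow(-263, Rational(1, 2)), Rational(-1, 242)), Mul(0, Rational(1, 141))) = Add(Mul(Mul(I, Pow(263, Rational(1, 2))), Rational(-1, 242)), 0) = Add(Mul(Rational(-1, 242), I, Pow(263, Rational(1, 2))), 0) = Mul(Rational(-1, 242), I, Pow(263, Rational(1, 2)))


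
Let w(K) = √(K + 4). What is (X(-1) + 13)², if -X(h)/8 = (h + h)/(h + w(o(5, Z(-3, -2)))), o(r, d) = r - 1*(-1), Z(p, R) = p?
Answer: 20249/81 + 4256*√10/81 ≈ 416.14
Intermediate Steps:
o(r, d) = 1 + r (o(r, d) = r + 1 = 1 + r)
w(K) = √(4 + K)
X(h) = -16*h/(h + √10) (X(h) = -8*(h + h)/(h + √(4 + (1 + 5))) = -8*2*h/(h + √(4 + 6)) = -8*2*h/(h + √10) = -16*h/(h + √10))
(X(-1) + 13)² = (-16*(-1)/(-1 + √10) + 13)² = (16/(-1 + √10) + 13)² = (13 + 16/(-1 + √10))²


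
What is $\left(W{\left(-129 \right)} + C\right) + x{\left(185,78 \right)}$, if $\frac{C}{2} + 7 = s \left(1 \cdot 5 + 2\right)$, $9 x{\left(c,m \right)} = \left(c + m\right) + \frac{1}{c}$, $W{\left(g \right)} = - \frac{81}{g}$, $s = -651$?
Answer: $- \frac{651381997}{71595} \approx -9098.2$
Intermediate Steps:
$x{\left(c,m \right)} = \frac{c}{9} + \frac{m}{9} + \frac{1}{9 c}$ ($x{\left(c,m \right)} = \frac{\left(c + m\right) + \frac{1}{c}}{9} = \frac{c + m + \frac{1}{c}}{9} = \frac{c}{9} + \frac{m}{9} + \frac{1}{9 c}$)
$C = -9128$ ($C = -14 + 2 \left(- 651 \left(1 \cdot 5 + 2\right)\right) = -14 + 2 \left(- 651 \left(5 + 2\right)\right) = -14 + 2 \left(\left(-651\right) 7\right) = -14 + 2 \left(-4557\right) = -14 - 9114 = -9128$)
$\left(W{\left(-129 \right)} + C\right) + x{\left(185,78 \right)} = \left(- \frac{81}{-129} - 9128\right) + \frac{1 + 185 \left(185 + 78\right)}{9 \cdot 185} = \left(\left(-81\right) \left(- \frac{1}{129}\right) - 9128\right) + \frac{1}{9} \cdot \frac{1}{185} \left(1 + 185 \cdot 263\right) = \left(\frac{27}{43} - 9128\right) + \frac{1}{9} \cdot \frac{1}{185} \left(1 + 48655\right) = - \frac{392477}{43} + \frac{1}{9} \cdot \frac{1}{185} \cdot 48656 = - \frac{392477}{43} + \frac{48656}{1665} = - \frac{651381997}{71595}$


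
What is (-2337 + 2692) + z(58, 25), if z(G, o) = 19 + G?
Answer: 432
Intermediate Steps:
(-2337 + 2692) + z(58, 25) = (-2337 + 2692) + (19 + 58) = 355 + 77 = 432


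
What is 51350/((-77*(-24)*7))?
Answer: 25675/6468 ≈ 3.9695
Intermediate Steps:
51350/((-77*(-24)*7)) = 51350/((1848*7)) = 51350/12936 = 51350*(1/12936) = 25675/6468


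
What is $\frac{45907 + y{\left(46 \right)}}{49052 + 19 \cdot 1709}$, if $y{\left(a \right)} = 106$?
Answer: $\frac{46013}{81523} \approx 0.56442$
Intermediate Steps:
$\frac{45907 + y{\left(46 \right)}}{49052 + 19 \cdot 1709} = \frac{45907 + 106}{49052 + 19 \cdot 1709} = \frac{46013}{49052 + 32471} = \frac{46013}{81523}$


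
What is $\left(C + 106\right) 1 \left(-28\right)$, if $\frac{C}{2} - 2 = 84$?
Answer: $-7784$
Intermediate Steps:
$C = 172$ ($C = 4 + 2 \cdot 84 = 4 + 168 = 172$)
$\left(C + 106\right) 1 \left(-28\right) = \left(172 + 106\right) 1 \left(-28\right) = 278 \left(-28\right) = -7784$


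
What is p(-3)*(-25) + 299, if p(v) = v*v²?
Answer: 974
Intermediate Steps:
p(v) = v³
p(-3)*(-25) + 299 = (-3)³*(-25) + 299 = -27*(-25) + 299 = 675 + 299 = 974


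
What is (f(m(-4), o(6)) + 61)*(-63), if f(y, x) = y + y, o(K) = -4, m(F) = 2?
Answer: -4095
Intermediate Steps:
f(y, x) = 2*y
(f(m(-4), o(6)) + 61)*(-63) = (2*2 + 61)*(-63) = (4 + 61)*(-63) = 65*(-63) = -4095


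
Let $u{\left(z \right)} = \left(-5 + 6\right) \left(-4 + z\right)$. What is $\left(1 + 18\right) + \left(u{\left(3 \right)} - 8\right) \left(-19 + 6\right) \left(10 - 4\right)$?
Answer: $721$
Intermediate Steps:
$u{\left(z \right)} = -4 + z$ ($u{\left(z \right)} = 1 \left(-4 + z\right) = -4 + z$)
$\left(1 + 18\right) + \left(u{\left(3 \right)} - 8\right) \left(-19 + 6\right) \left(10 - 4\right) = \left(1 + 18\right) + \left(\left(-4 + 3\right) - 8\right) \left(-19 + 6\right) \left(10 - 4\right) = 19 + \left(-1 - 8\right) \left(\left(-13\right) 6\right) = 19 - -702 = 19 + 702 = 721$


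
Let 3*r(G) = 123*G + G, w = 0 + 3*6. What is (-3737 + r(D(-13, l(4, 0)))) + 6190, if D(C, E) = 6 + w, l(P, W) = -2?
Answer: 3445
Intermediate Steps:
w = 18 (w = 0 + 18 = 18)
D(C, E) = 24 (D(C, E) = 6 + 18 = 24)
r(G) = 124*G/3 (r(G) = (123*G + G)/3 = (124*G)/3 = 124*G/3)
(-3737 + r(D(-13, l(4, 0)))) + 6190 = (-3737 + (124/3)*24) + 6190 = (-3737 + 992) + 6190 = -2745 + 6190 = 3445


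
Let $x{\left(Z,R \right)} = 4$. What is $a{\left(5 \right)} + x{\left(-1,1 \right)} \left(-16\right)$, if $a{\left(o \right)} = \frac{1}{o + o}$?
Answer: $- \frac{639}{10} \approx -63.9$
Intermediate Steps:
$a{\left(o \right)} = \frac{1}{2 o}$
$a{\left(5 \right)} + x{\left(-1,1 \right)} \left(-16\right) = \frac{1}{2 \cdot 5} + 4 \left(-16\right) = \frac{1}{2} \cdot \frac{1}{5} - 64 = \frac{1}{10} - 64 = - \frac{639}{10}$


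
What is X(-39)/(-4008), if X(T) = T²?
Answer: -507/1336 ≈ -0.37949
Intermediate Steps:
X(-39)/(-4008) = (-39)²/(-4008) = 1521*(-1/4008) = -507/1336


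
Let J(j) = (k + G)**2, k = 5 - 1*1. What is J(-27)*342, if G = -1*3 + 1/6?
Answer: 931/2 ≈ 465.50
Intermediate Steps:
G = -17/6 (G = -3 + 1*(1/6) = -3 + 1/6 = -17/6 ≈ -2.8333)
k = 4 (k = 5 - 1 = 4)
J(j) = 49/36 (J(j) = (4 - 17/6)**2 = (7/6)**2 = 49/36)
J(-27)*342 = (49/36)*342 = 931/2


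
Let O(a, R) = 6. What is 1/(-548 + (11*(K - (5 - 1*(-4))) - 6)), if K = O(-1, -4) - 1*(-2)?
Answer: -1/565 ≈ -0.0017699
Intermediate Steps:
K = 8 (K = 6 - 1*(-2) = 6 + 2 = 8)
1/(-548 + (11*(K - (5 - 1*(-4))) - 6)) = 1/(-548 + (11*(8 - (5 - 1*(-4))) - 6)) = 1/(-548 + (11*(8 - (5 + 4)) - 6)) = 1/(-548 + (11*(8 - 1*9) - 6)) = 1/(-548 + (11*(8 - 9) - 6)) = 1/(-548 + (11*(-1) - 6)) = 1/(-548 + (-11 - 6)) = 1/(-548 - 17) = 1/(-565) = -1/565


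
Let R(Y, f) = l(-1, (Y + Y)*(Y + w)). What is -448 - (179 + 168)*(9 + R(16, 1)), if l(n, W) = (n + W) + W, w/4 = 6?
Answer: -891544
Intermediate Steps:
w = 24 (w = 4*6 = 24)
l(n, W) = n + 2*W (l(n, W) = (W + n) + W = n + 2*W)
R(Y, f) = -1 + 4*Y*(24 + Y) (R(Y, f) = -1 + 2*((Y + Y)*(Y + 24)) = -1 + 2*((2*Y)*(24 + Y)) = -1 + 2*(2*Y*(24 + Y)) = -1 + 4*Y*(24 + Y))
-448 - (179 + 168)*(9 + R(16, 1)) = -448 - (179 + 168)*(9 + (-1 + 4*16*(24 + 16))) = -448 - 347*(9 + (-1 + 4*16*40)) = -448 - 347*(9 + (-1 + 2560)) = -448 - 347*(9 + 2559) = -448 - 347*2568 = -448 - 1*891096 = -448 - 891096 = -891544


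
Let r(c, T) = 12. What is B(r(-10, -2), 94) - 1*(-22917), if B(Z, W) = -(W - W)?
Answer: 22917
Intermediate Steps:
B(Z, W) = 0 (B(Z, W) = -1*0 = 0)
B(r(-10, -2), 94) - 1*(-22917) = 0 - 1*(-22917) = 0 + 22917 = 22917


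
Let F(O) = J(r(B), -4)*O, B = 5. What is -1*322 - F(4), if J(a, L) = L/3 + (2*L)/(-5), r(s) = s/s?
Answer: -4846/15 ≈ -323.07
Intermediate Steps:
r(s) = 1
J(a, L) = -L/15 (J(a, L) = L*(⅓) + (2*L)*(-⅕) = L/3 - 2*L/5 = -L/15)
F(O) = 4*O/15 (F(O) = (-1/15*(-4))*O = 4*O/15)
-1*322 - F(4) = -1*322 - 4*4/15 = -322 - 1*16/15 = -322 - 16/15 = -4846/15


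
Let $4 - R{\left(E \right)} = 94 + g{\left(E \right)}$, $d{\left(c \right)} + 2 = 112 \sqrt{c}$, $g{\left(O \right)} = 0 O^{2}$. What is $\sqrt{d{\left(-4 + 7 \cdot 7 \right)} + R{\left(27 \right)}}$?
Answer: $2 \sqrt{-23 + 84 \sqrt{5}} \approx 25.677$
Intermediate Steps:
$g{\left(O \right)} = 0$
$d{\left(c \right)} = -2 + 112 \sqrt{c}$
$R{\left(E \right)} = -90$ ($R{\left(E \right)} = 4 - \left(94 + 0\right) = 4 - 94 = -90$)
$\sqrt{d{\left(-4 + 7 \cdot 7 \right)} + R{\left(27 \right)}} = \sqrt{\left(-2 + 112 \sqrt{-4 + 7 \cdot 7}\right) - 90} = \sqrt{\left(-2 + 112 \sqrt{-4 + 49}\right) - 90} = \sqrt{\left(-2 + 112 \sqrt{45}\right) - 90} = \sqrt{\left(-2 + 112 \cdot 3 \sqrt{5}\right) - 90} = \sqrt{\left(-2 + 336 \sqrt{5}\right) - 90} = \sqrt{-92 + 336 \sqrt{5}}$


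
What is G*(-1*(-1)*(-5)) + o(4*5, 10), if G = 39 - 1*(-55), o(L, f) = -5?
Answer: -475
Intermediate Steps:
G = 94 (G = 39 + 55 = 94)
G*(-1*(-1)*(-5)) + o(4*5, 10) = 94*(-1*(-1)*(-5)) - 5 = 94*(1*(-5)) - 5 = 94*(-5) - 5 = -470 - 5 = -475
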